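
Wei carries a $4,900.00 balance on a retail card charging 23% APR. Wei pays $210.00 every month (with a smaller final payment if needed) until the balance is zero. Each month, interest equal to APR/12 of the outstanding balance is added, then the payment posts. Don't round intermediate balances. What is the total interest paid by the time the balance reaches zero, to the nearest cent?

$1,657.41

Monthly rate r = 23%/12 = 1.91667% = 0.0191667.
Payoff takes n = ⌈−ln(1 − rB₀/P)/ln(1+r)⌉ = ⌈31.224⌉ = 32 payments; the last is $47.41.
Total paid = 31·$210.00 + $47.41 = $6,557.41.
Total interest = total paid − principal = $6,557.41 − $4,900.00 = $1,657.41.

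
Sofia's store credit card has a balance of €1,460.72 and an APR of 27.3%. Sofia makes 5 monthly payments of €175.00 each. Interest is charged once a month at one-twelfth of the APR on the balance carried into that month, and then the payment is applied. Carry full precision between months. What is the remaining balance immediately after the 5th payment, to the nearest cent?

€718.88

Monthly rate r = 27.3%/12 = 2.275% = 0.02275.
Each month: B ← B·(1+r) − €175.00.
Month 1: interest €33.23; balance after payment €1,318.95.
Month 2: interest €30.01; balance after payment €1,173.96.
Month 3: interest €26.71; balance after payment €1,025.67.
Month 4: interest €23.33; balance after payment €874.00.
Month 5: interest €19.88; balance after payment €718.88.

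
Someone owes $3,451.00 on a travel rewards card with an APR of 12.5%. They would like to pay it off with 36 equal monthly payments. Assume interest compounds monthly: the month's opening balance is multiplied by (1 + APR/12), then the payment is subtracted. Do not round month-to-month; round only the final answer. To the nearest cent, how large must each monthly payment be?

Monthly rate r = 12.5%/12 = 1.04167% = 0.0104167.
Level-payment amortization: P = B₀·r / (1 − (1+r)^(−n)) = 3451.00·0.0104167 / (1 − 1.01042^(−36)).
Denominator 1 − (1+r)^(−36) = 0.311376315.
P = 35.9479 / 0.311376315 ≈ 115.45.

$115.45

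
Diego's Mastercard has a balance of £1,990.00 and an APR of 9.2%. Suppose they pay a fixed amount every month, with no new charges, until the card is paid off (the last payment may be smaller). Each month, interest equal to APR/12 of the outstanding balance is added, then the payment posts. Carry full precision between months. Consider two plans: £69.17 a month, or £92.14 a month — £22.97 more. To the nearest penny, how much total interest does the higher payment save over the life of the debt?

Monthly rate r = 9.2%/12 = 0.766667% = 0.00766667.
At £69.17/mo: n = ⌈−ln(1 − rB₀/P)/ln(1+r)⌉ = 33 payments (last £43.46); total interest = total paid − £1,990.00 = £266.90.
At £92.14/mo: 24 payments (last £64.73); total interest £193.95.
Interest saved = £266.90 − £193.95 = £72.95.

£72.95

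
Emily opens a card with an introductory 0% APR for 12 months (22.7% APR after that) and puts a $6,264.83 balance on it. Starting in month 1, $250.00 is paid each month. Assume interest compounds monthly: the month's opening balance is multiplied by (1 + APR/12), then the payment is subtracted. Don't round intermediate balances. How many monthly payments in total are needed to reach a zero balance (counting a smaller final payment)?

28 months

Promo months 1–12 at r₀ = 0%/12 = 0; months 13+ at r₁ = 22.7%/12 = 0.0189167.
After month 12 (no interest yet): B = $6,264.83 − 12·$250.00 = $3,264.83.
Then at r₁ with $250.00/mo: n₂ = −ln(1 − r₁·B/P)/ln(1+r₁) ≈ 15.14 → 16 more payments.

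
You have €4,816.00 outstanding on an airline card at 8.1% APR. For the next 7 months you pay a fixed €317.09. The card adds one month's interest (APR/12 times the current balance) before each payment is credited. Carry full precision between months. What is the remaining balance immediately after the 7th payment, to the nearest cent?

Monthly rate r = 8.1%/12 = 0.675% = 0.00675.
Each month: B ← B·(1+r) − €317.09.
Month 1: interest €32.51; balance after payment €4,531.42.
Month 2: interest €30.59; balance after payment €4,244.92.
Month 3: interest €28.65; balance after payment €3,956.48.
Month 4: interest €26.71; balance after payment €3,666.09.
Month 5: interest €24.75; balance after payment €3,373.75.
Month 6: interest €22.77; balance after payment €3,079.43.
Month 7: interest €20.79; balance after payment €2,783.13.

€2,783.13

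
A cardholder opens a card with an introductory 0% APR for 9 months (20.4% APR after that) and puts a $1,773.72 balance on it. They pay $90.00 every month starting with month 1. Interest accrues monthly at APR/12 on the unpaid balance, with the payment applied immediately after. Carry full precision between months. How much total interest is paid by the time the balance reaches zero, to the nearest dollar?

$109

Promo months 1–9 at r₀ = 0%/12 = 0; months 10+ at r₁ = 20.4%/12 = 0.017.
After month 9 (no interest yet): B = $1,773.72 − 9·$90.00 = $963.72.
Then at r₁ with $90.00/mo: n₂ = −ln(1 − r₁·B/P)/ln(1+r₁) ≈ 11.92 → 12 more payments.
Total paid = 20·$90.00 + $82.86 = $1,882.86; interest = $1,882.86 − $1,773.72 = $109.14.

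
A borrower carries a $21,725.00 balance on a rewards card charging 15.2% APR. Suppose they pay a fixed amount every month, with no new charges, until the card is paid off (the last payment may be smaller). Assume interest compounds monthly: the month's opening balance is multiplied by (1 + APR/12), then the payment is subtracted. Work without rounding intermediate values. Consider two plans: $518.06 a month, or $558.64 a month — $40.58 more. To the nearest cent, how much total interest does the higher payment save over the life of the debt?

$1,068.15

Monthly rate r = 15.2%/12 = 1.26667% = 0.0126667.
At $518.06/mo: n = ⌈−ln(1 − rB₀/P)/ln(1+r)⌉ = 61 payments (last $95.58); total interest = total paid − $21,725.00 = $9,454.18.
At $558.64/mo: 54 payments (last $503.11); total interest $8,386.03.
Interest saved = $9,454.18 − $8,386.03 = $1,068.15.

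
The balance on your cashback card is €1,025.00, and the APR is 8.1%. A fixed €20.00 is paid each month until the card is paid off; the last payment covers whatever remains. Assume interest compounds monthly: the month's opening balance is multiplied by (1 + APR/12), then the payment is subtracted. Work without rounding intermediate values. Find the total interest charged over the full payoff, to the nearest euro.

€237

Monthly rate r = 8.1%/12 = 0.675% = 0.00675.
Payoff takes n = ⌈−ln(1 − rB₀/P)/ln(1+r)⌉ = ⌈63.109⌉ = 64 payments; the last is €2.18.
Total paid = 63·€20.00 + €2.18 = €1,262.18.
Total interest = total paid − principal = €1,262.18 − €1,025.00 = €237.18.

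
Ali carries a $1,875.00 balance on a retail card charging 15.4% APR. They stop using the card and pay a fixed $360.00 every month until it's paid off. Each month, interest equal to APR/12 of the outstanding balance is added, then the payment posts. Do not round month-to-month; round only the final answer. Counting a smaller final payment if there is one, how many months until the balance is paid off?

6 payments

Monthly rate r = 15.4%/12 = 1.28333% = 0.0128333.
Recurrence: B ← B·(1+r) − $360.00.
Month 1: interest $24.06; balance after payment $1,539.06.
Month 2: interest $19.75; balance after payment $1,198.81.
Month 3: interest $15.38; balance after payment $854.20.
Month 4: interest $10.96; balance after payment $505.16.
Month 5: interest $6.48; balance after payment $151.64.
Month 6: interest $1.95; balance after payment $0.00.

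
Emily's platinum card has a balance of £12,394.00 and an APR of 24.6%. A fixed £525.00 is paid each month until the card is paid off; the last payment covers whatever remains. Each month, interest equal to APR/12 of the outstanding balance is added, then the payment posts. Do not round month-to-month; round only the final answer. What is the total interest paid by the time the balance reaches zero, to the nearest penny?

£4,722.83

Monthly rate r = 24.6%/12 = 2.05% = 0.0205.
Payoff takes n = ⌈−ln(1 − rB₀/P)/ln(1+r)⌉ = ⌈32.601⌉ = 33 payments; the last is £316.83.
Total paid = 32·£525.00 + £316.83 = £17,116.83.
Total interest = total paid − principal = £17,116.83 − £12,394.00 = £4,722.83.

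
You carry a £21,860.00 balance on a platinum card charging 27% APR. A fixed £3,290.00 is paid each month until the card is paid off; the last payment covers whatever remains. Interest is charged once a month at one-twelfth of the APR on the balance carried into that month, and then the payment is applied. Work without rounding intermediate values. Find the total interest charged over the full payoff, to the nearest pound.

Monthly rate r = 27%/12 = 2.25% = 0.0225.
Payoff takes n = ⌈−ln(1 − rB₀/P)/ln(1+r)⌉ = ⌈7.278⌉ = 8 payments; the last is £920.37.
Total paid = 7·£3,290.00 + £920.37 = £23,950.37.
Total interest = total paid − principal = £23,950.37 − £21,860.00 = £2,090.37.

£2,090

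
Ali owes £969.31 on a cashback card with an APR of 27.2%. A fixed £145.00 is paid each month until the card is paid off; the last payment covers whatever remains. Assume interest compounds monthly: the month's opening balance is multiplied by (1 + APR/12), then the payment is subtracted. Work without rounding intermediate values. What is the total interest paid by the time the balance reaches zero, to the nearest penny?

£94.04

Monthly rate r = 27.2%/12 = 2.26667% = 0.0226667.
Payoff takes n = ⌈−ln(1 − rB₀/P)/ln(1+r)⌉ = ⌈7.331⌉ = 8 payments; the last is £48.35.
Total paid = 7·£145.00 + £48.35 = £1,063.35.
Total interest = total paid − principal = £1,063.35 − £969.31 = £94.04.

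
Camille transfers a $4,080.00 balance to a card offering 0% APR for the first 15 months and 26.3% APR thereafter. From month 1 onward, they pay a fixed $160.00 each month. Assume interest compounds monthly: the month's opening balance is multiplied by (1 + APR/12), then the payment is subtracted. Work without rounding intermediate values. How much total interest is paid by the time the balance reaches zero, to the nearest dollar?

$250

Promo months 1–15 at r₀ = 0%/12 = 0; months 16+ at r₁ = 26.3%/12 = 0.0219167.
After month 15 (no interest yet): B = $4,080.00 − 15·$160.00 = $1,680.00.
Then at r₁ with $160.00/mo: n₂ = −ln(1 − r₁·B/P)/ln(1+r₁) ≈ 12.06 → 13 more payments.
Total paid = 27·$160.00 + $10.20 = $4,330.20; interest = $4,330.20 − $4,080.00 = $250.20.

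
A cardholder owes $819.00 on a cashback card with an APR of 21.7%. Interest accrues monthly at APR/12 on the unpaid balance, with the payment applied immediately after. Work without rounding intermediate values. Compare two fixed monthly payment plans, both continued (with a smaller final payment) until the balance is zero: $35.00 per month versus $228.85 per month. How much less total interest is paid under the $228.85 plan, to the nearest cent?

$219.78

Monthly rate r = 21.7%/12 = 1.80833% = 0.0180833.
At $35.00/mo: n = ⌈−ln(1 − rB₀/P)/ln(1+r)⌉ = 31 payments (last $24.52); total interest = total paid − $819.00 = $255.52.
At $228.85/mo: 4 payments (last $168.19); total interest $35.74.
Interest saved = $255.52 − $35.74 = $219.78.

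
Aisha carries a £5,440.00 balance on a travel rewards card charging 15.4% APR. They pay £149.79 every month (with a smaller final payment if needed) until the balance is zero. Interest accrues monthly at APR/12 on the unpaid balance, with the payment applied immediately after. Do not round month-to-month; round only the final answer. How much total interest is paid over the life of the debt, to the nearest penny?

Monthly rate r = 15.4%/12 = 1.28333% = 0.0128333.
Payoff takes n = ⌈−ln(1 − rB₀/P)/ln(1+r)⌉ = ⌈49.209⌉ = 50 payments; the last is £31.49.
Total paid = 49·£149.79 + £31.49 = £7,371.20.
Total interest = total paid − principal = £7,371.20 − £5,440.00 = £1,931.20.

£1,931.20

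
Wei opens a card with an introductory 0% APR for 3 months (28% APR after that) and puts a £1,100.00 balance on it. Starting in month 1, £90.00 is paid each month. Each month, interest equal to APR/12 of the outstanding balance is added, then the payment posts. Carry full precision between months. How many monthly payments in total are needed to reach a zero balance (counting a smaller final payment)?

Promo months 1–3 at r₀ = 0%/12 = 0; months 4+ at r₁ = 28%/12 = 0.0233333.
After month 3 (no interest yet): B = £1,100.00 − 3·£90.00 = £830.00.
Then at r₁ with £90.00/mo: n₂ = −ln(1 − r₁·B/P)/ln(1+r₁) ≈ 10.51 → 11 more payments.

14 months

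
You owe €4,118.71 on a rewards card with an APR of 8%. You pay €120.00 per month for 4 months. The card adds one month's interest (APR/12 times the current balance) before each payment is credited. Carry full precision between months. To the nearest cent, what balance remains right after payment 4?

€3,744.82

Monthly rate r = 8%/12 = 0.666667% = 0.00666667.
Each month: B ← B·(1+r) − €120.00.
Month 1: interest €27.46; balance after payment €4,026.17.
Month 2: interest €26.84; balance after payment €3,933.01.
Month 3: interest €26.22; balance after payment €3,839.23.
Month 4: interest €25.59; balance after payment €3,744.82.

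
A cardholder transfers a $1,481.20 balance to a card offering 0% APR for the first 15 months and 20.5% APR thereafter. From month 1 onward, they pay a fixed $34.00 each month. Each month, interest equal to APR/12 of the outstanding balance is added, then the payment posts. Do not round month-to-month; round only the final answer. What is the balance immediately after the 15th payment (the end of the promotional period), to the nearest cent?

Promo months 1–15 at r₀ = 0%/12 = 0; months 16+ at r₁ = 20.5%/12 = 0.0170833.
After month 15 (no interest yet): B = $1,481.20 − 15·$34.00 = $971.20.

$971.20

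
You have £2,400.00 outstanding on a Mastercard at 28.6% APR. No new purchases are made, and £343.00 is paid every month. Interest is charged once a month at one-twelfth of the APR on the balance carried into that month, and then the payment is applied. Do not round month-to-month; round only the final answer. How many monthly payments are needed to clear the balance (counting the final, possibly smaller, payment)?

8 months

Monthly rate r = 28.6%/12 = 2.38333% = 0.0238333.
Recurrence: B ← B·(1+r) − £343.00.
Month 1: interest £57.20; balance after payment £2,114.20.
Month 2: interest £50.39; balance after payment £1,821.59.
Closed form: n = −ln(1 − rB₀/P)/ln(1+r) = −ln(0.83324)/ln(1.02383) ≈ 7.746, so the balance reaches zero during payment 8.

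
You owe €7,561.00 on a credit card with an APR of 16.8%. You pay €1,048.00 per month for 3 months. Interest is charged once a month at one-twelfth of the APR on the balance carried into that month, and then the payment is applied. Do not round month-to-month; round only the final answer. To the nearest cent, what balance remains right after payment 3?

€4,694.81

Monthly rate r = 16.8%/12 = 1.4% = 0.014.
Each month: B ← B·(1+r) − €1,048.00.
Month 1: interest €105.85; balance after payment €6,618.85.
Month 2: interest €92.66; balance after payment €5,663.52.
Month 3: interest €79.29; balance after payment €4,694.81.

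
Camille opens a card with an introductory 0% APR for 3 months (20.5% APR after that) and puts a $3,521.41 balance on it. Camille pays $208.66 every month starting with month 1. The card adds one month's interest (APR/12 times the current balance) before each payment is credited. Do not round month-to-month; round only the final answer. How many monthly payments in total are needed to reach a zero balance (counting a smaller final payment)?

19 payments

Promo months 1–3 at r₀ = 0%/12 = 0; months 4+ at r₁ = 20.5%/12 = 0.0170833.
After month 3 (no interest yet): B = $3,521.41 − 3·$208.66 = $2,895.43.
Then at r₁ with $208.66/mo: n₂ = −ln(1 − r₁·B/P)/ln(1+r₁) ≈ 15.97 → 16 more payments.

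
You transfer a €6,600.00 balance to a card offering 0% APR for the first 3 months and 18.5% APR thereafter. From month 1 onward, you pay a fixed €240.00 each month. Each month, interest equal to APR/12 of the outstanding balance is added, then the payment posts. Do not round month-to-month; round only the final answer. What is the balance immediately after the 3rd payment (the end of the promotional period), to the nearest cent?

€5,880.00

Promo months 1–3 at r₀ = 0%/12 = 0; months 4+ at r₁ = 18.5%/12 = 0.0154167.
After month 3 (no interest yet): B = €6,600.00 − 3·€240.00 = €5,880.00.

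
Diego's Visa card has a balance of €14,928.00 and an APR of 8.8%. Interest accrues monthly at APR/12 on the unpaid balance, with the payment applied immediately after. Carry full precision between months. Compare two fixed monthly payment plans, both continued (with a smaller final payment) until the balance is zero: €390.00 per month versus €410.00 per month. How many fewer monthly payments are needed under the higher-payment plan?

3 fewer payments

Monthly rate r = 8.8%/12 = 0.733333% = 0.00733333.
At €390.00/mo: n = ⌈−ln(1 − rB₀/P)/ln(1+r)⌉ = 46 payments (last €36.27); total interest = total paid − €14,928.00 = €2,658.27.
At €410.00/mo: 43 payments (last €210.24); total interest €2,502.24.
Payments saved = 46 − 43 = 3.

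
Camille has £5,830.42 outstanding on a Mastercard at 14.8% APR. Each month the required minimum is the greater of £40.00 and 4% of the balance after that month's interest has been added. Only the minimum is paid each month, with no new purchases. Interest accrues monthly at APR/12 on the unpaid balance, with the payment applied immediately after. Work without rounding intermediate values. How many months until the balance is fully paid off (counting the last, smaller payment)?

92 months

Monthly rate r = 14.8%/12 = 1.23333% = 0.0123333.
While 4% of the post-interest balance exceeds £40.00, each month B ← (B·(1+r))·(1 − 0.04), i.e. B shrinks by the factor (1+r)·0.96 = 0.97184.
This holds for months 1–63. Entering month 64 the balance is £964.21; 4% of the post-interest balance is now below £40.00, so the flat £40.00 minimum applies from here.
From month 64 a fixed £40.00 at rate r clears £964.21 in 29 more payments. Total: 63 + 29 = 92 months.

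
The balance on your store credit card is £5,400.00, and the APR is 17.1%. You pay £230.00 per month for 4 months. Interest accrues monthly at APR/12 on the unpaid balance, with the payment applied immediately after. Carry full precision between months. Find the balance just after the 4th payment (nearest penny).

Monthly rate r = 17.1%/12 = 1.425% = 0.01425.
Each month: B ← B·(1+r) − £230.00.
Month 1: interest £76.95; balance after payment £5,246.95.
Month 2: interest £74.77; balance after payment £5,091.72.
Month 3: interest £72.56; balance after payment £4,934.28.
Month 4: interest £70.31; balance after payment £4,774.59.

£4,774.59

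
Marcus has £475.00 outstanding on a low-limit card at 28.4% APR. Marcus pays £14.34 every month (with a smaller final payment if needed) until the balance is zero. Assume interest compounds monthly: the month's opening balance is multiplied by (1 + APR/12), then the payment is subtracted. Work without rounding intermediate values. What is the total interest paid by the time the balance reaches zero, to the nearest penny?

Monthly rate r = 28.4%/12 = 2.36667% = 0.0236667.
Payoff takes n = ⌈−ln(1 − rB₀/P)/ln(1+r)⌉ = ⌈65.503⌉ = 66 payments; the last is £7.26.
Total paid = 65·£14.34 + £7.26 = £939.36.
Total interest = total paid − principal = £939.36 − £475.00 = £464.36.

£464.36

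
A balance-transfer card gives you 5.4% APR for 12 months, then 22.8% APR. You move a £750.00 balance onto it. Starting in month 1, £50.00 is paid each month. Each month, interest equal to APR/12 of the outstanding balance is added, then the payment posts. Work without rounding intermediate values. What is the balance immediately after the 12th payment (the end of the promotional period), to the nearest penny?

Promo months 1–12 at r₀ = 5.4%/12 = 0.0045; months 13+ at r₁ = 22.8%/12 = 0.019.
After month 12: iterate B ← B·(1+r₀) − £50.00 for 12 months → £176.44.

£176.44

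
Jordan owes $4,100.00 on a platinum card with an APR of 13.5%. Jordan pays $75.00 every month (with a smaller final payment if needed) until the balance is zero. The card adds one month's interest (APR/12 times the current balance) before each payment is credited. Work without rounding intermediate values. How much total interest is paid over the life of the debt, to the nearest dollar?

Monthly rate r = 13.5%/12 = 1.125% = 0.01125.
Payoff takes n = ⌈−ln(1 − rB₀/P)/ln(1+r)⌉ = ⌈85.322⌉ = 86 payments; the last is $24.23.
Total paid = 85·$75.00 + $24.23 = $6,399.23.
Total interest = total paid − principal = $6,399.23 − $4,100.00 = $2,299.23.

$2,299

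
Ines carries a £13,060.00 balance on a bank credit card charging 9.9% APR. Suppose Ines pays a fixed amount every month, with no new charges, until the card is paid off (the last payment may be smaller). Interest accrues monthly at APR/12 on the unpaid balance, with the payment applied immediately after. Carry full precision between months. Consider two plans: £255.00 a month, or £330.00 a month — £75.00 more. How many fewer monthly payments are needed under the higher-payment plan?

18 fewer payments

Monthly rate r = 9.9%/12 = 0.825% = 0.00825.
At £255.00/mo: n = ⌈−ln(1 − rB₀/P)/ln(1+r)⌉ = 67 payments (last £212.17); total interest = total paid − £13,060.00 = £3,982.17.
At £330.00/mo: 49 payments (last £35.95); total interest £2,815.95.
Payments saved = 67 − 49 = 18.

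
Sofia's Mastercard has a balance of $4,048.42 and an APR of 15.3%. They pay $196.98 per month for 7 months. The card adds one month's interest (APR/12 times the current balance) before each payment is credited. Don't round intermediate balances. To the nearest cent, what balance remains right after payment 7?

Monthly rate r = 15.3%/12 = 1.275% = 0.01275.
Each month: B ← B·(1+r) − $196.98.
Month 1: interest $51.62; balance after payment $3,903.06.
Month 2: interest $49.76; balance after payment $3,755.84.
Month 3: interest $47.89; balance after payment $3,606.75.
Month 4: interest $45.99; balance after payment $3,455.75.
Month 5: interest $44.06; balance after payment $3,302.84.
Month 6: interest $42.11; balance after payment $3,147.97.
Month 7: interest $40.14; balance after payment $2,991.12.

$2,991.12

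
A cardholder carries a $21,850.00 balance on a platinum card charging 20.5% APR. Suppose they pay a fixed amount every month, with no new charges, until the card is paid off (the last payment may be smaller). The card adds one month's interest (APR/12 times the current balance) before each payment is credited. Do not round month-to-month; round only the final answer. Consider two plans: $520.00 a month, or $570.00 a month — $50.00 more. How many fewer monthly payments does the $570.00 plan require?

Monthly rate r = 20.5%/12 = 1.70833% = 0.0170833.
At $520.00/mo: n = ⌈−ln(1 − rB₀/P)/ln(1+r)⌉ = 75 payments (last $361.65); total interest = total paid − $21,850.00 = $16,991.65.
At $570.00/mo: 63 payments (last $457.97); total interest $13,947.97.
Payments saved = 75 − 63 = 12.

12 fewer payments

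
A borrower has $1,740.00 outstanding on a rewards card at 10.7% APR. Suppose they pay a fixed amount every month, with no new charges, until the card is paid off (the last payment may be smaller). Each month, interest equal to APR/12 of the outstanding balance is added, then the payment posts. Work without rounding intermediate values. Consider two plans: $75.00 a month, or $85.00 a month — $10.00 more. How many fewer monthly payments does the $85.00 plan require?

Monthly rate r = 10.7%/12 = 0.891667% = 0.00891667.
At $75.00/mo: n = ⌈−ln(1 − rB₀/P)/ln(1+r)⌉ = 27 payments (last $8.13); total interest = total paid − $1,740.00 = $218.13.
At $85.00/mo: 23 payments (last $59.86); total interest $189.86.
Payments saved = 27 − 23 = 4.

4 fewer payments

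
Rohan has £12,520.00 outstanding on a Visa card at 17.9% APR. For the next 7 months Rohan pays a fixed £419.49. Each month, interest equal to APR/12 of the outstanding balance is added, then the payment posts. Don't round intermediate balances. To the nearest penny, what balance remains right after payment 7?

£10,816.12

Monthly rate r = 17.9%/12 = 1.49167% = 0.0149167.
Each month: B ← B·(1+r) − £419.49.
Month 1: interest £186.76; balance after payment £12,287.27.
Month 2: interest £183.29; balance after payment £12,051.06.
Month 3: interest £179.76; balance after payment £11,811.33.
Month 4: interest £176.19; balance after payment £11,568.03.
Month 5: interest £172.56; balance after payment £11,321.10.
Month 6: interest £168.87; balance after payment £11,070.48.
Month 7: interest £165.13; balance after payment £10,816.12.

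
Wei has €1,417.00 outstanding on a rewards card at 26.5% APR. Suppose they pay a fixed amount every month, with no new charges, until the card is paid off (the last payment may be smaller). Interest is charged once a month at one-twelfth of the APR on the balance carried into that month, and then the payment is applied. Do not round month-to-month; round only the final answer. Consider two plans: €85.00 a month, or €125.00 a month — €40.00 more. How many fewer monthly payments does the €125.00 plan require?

8 fewer payments

Monthly rate r = 26.5%/12 = 2.20833% = 0.0220833.
At €85.00/mo: n = ⌈−ln(1 − rB₀/P)/ln(1+r)⌉ = 22 payments (last €1.52); total interest = total paid − €1,417.00 = €369.52.
At €125.00/mo: 14 payments (last €24.08); total interest €232.08.
Payments saved = 22 − 14 = 8.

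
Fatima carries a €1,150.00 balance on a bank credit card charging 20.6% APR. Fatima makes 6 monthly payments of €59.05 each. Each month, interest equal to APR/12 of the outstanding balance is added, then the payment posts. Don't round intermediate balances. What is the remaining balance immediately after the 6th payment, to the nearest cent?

Monthly rate r = 20.6%/12 = 1.71667% = 0.0171667.
Each month: B ← B·(1+r) − €59.05.
Month 1: interest €19.74; balance after payment €1,110.69.
Month 2: interest €19.07; balance after payment €1,070.71.
Month 3: interest €18.38; balance after payment €1,030.04.
Month 4: interest €17.68; balance after payment €988.67.
Month 5: interest €16.97; balance after payment €946.59.
Month 6: interest €16.25; balance after payment €903.79.

€903.79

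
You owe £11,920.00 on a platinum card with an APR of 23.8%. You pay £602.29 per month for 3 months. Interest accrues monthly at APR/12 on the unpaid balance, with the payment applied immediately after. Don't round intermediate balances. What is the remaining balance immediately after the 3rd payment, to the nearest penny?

Monthly rate r = 23.8%/12 = 1.98333% = 0.0198333.
Each month: B ← B·(1+r) − £602.29.
Month 1: interest £236.41; balance after payment £11,554.12.
Month 2: interest £229.16; balance after payment £11,180.99.
Month 3: interest £221.76; balance after payment £10,800.46.

£10,800.46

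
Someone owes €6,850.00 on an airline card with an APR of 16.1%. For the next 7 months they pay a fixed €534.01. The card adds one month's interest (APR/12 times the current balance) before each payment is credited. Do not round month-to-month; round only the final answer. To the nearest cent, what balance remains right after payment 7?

Monthly rate r = 16.1%/12 = 1.34167% = 0.0134167.
Each month: B ← B·(1+r) − €534.01.
Month 1: interest €91.90; balance after payment €6,407.89.
Month 2: interest €85.97; balance after payment €5,959.86.
Month 3: interest €79.96; balance after payment €5,505.81.
Month 4: interest €73.87; balance after payment €5,045.67.
Month 5: interest €67.70; balance after payment €4,579.35.
Month 6: interest €61.44; balance after payment €4,106.78.
Month 7: interest €55.10; balance after payment €3,627.87.

€3,627.87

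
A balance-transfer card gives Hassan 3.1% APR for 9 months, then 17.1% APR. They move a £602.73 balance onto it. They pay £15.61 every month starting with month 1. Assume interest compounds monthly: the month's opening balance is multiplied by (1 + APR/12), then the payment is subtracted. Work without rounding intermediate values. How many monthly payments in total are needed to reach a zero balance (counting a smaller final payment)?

50 months

Promo months 1–9 at r₀ = 3.1%/12 = 0.00258333; months 10+ at r₁ = 17.1%/12 = 0.01425.
After month 9: iterate B ← B·(1+r₀) − £15.61 for 9 months → £474.94.
Then at r₁ with £15.61/mo: n₂ = −ln(1 − r₁·B/P)/ln(1+r₁) ≈ 40.17 → 41 more payments.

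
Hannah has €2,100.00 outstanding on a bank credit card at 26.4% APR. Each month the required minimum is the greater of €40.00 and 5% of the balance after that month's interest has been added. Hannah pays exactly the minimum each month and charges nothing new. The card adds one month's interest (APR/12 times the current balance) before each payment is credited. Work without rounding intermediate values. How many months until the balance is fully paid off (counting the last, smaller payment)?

Monthly rate r = 26.4%/12 = 2.2% = 0.022.
While 5% of the post-interest balance exceeds €40.00, each month B ← (B·(1+r))·(1 − 0.05), i.e. B shrinks by the factor (1+r)·0.95 = 0.9709.
This holds for months 1–34. Entering month 35 the balance is €769.40; 5% of the post-interest balance is now below €40.00, so the flat €40.00 minimum applies from here.
From month 35 a fixed €40.00 at rate r clears €769.40 in 26 more payments. Total: 34 + 26 = 60 months.

60 months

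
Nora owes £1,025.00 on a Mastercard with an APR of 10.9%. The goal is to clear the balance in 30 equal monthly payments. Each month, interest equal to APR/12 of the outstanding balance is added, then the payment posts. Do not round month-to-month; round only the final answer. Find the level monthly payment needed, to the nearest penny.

Monthly rate r = 10.9%/12 = 0.908333% = 0.00908333.
Level-payment amortization: P = B₀·r / (1 − (1+r)^(−n)) = 1025.00·0.00908333 / (1 − 1.00908^(−30)).
Denominator 1 − (1+r)^(−30) = 0.23758926.
P = 9.31042 / 0.23758926 ≈ 39.19.

£39.19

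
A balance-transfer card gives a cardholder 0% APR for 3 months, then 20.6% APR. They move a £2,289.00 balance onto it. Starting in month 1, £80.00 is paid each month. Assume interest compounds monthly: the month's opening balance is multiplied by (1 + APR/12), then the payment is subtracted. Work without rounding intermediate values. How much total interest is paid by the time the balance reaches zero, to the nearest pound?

Promo months 1–3 at r₀ = 0%/12 = 0; months 4+ at r₁ = 20.6%/12 = 0.0171667.
After month 3 (no interest yet): B = £2,289.00 − 3·£80.00 = £2,049.00.
Then at r₁ with £80.00/mo: n₂ = −ln(1 − r₁·B/P)/ln(1+r₁) ≈ 34.03 → 35 more payments.
Total paid = 37·£80.00 + £2.54 = £2,962.54; interest = £2,962.54 − £2,289.00 = £673.54.

£674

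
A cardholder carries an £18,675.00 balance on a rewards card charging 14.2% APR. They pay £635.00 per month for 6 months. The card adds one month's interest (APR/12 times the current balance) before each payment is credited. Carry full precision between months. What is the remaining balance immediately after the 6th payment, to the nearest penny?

Monthly rate r = 14.2%/12 = 1.18333% = 0.0118333.
Each month: B ← B·(1+r) − £635.00.
Month 1: interest £220.99; balance after payment £18,260.99.
Month 2: interest £216.09; balance after payment £17,842.08.
Month 3: interest £211.13; balance after payment £17,418.21.
Month 4: interest £206.12; balance after payment £16,989.32.
Month 5: interest £201.04; balance after payment £16,555.36.
Month 6: interest £195.91; balance after payment £16,116.27.

£16,116.27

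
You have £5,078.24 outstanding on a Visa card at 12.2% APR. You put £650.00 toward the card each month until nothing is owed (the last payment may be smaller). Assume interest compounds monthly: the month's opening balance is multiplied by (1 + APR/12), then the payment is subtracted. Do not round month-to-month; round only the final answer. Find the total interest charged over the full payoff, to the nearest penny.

£240.38

Monthly rate r = 12.2%/12 = 1.01667% = 0.0101667.
Payoff takes n = ⌈−ln(1 − rB₀/P)/ln(1+r)⌉ = ⌈8.182⌉ = 9 payments; the last is £118.62.
Total paid = 8·£650.00 + £118.62 = £5,318.62.
Total interest = total paid − principal = £5,318.62 − £5,078.24 = £240.38.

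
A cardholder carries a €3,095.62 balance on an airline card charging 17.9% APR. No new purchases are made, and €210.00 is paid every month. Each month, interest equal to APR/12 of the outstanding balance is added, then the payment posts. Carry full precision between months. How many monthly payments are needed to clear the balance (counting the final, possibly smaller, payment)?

17 payments

Monthly rate r = 17.9%/12 = 1.49167% = 0.0149167.
Recurrence: B ← B·(1+r) − €210.00.
Month 1: interest €46.18; balance after payment €2,931.80.
Month 2: interest €43.73; balance after payment €2,765.53.
Closed form: n = −ln(1 − rB₀/P)/ln(1+r) = −ln(0.78011)/ln(1.01492) ≈ 16.771, so the balance reaches zero during payment 17.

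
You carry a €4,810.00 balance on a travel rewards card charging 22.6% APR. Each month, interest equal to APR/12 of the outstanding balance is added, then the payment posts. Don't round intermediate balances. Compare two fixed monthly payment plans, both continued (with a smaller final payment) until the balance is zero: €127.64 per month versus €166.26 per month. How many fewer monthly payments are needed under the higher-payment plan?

24 fewer payments

Monthly rate r = 22.6%/12 = 1.88333% = 0.0188333.
At €127.64/mo: n = ⌈−ln(1 − rB₀/P)/ln(1+r)⌉ = 67 payments (last €37.60); total interest = total paid − €4,810.00 = €3,651.84.
At €166.26/mo: 43 payments (last €31.47); total interest €2,204.39.
Payments saved = 67 − 43 = 24.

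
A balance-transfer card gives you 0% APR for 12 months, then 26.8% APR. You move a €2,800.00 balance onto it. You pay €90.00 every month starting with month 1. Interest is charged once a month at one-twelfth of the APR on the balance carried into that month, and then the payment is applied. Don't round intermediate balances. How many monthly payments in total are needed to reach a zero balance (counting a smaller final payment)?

38 payments

Promo months 1–12 at r₀ = 0%/12 = 0; months 13+ at r₁ = 26.8%/12 = 0.0223333.
After month 12 (no interest yet): B = €2,800.00 − 12·€90.00 = €1,720.00.
Then at r₁ with €90.00/mo: n₂ = −ln(1 − r₁·B/P)/ln(1+r₁) ≈ 25.20 → 26 more payments.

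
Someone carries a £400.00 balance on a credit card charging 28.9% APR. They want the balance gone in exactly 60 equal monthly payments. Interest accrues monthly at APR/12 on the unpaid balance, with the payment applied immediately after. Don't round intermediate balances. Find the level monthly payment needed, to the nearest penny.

Monthly rate r = 28.9%/12 = 2.40833% = 0.0240833.
Level-payment amortization: P = B₀·r / (1 − (1+r)^(−n)) = 400.00·0.0240833 / (1 − 1.02408^(−60)).
Denominator 1 − (1+r)^(−60) = 0.760181816.
P = 9.63333 / 0.760181816 ≈ 12.67.

£12.67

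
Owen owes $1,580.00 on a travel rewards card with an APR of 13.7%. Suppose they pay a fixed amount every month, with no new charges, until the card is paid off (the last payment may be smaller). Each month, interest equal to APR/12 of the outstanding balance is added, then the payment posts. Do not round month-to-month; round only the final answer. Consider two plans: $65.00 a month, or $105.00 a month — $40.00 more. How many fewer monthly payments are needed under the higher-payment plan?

12 fewer payments

Monthly rate r = 13.7%/12 = 1.14167% = 0.0114167.
At $65.00/mo: n = ⌈−ln(1 − rB₀/P)/ln(1+r)⌉ = 29 payments (last $41.31); total interest = total paid − $1,580.00 = $281.31.
At $105.00/mo: 17 payments (last $63.60); total interest $163.60.
Payments saved = 29 − 17 = 12.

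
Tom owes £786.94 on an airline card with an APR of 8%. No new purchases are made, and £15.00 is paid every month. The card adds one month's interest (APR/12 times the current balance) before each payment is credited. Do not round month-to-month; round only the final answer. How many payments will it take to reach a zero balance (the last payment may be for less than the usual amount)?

Monthly rate r = 8%/12 = 0.666667% = 0.00666667.
Recurrence: B ← B·(1+r) − £15.00.
Month 1: interest £5.25; balance after payment £777.19.
Month 2: interest £5.18; balance after payment £767.37.
Closed form: n = −ln(1 − rB₀/P)/ln(1+r) = −ln(0.65025)/ln(1.00667) ≈ 64.775, so the balance reaches zero during payment 65.

65 months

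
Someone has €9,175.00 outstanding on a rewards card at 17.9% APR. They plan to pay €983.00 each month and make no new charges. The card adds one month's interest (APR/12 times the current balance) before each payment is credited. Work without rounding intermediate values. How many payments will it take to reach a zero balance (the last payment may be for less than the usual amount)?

11 payments

Monthly rate r = 17.9%/12 = 1.49167% = 0.0149167.
Recurrence: B ← B·(1+r) − €983.00.
Month 1: interest €136.86; balance after payment €8,328.86.
Month 2: interest €124.24; balance after payment €7,470.10.
Closed form: n = −ln(1 − rB₀/P)/ln(1+r) = −ln(0.86077)/ln(1.01492) ≈ 10.126, so the balance reaches zero during payment 11.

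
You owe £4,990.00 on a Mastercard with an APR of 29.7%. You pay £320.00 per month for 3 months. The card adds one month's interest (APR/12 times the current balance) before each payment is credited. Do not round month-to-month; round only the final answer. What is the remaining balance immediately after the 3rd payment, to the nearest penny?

Monthly rate r = 29.7%/12 = 2.475% = 0.02475.
Each month: B ← B·(1+r) − £320.00.
Month 1: interest £123.50; balance after payment £4,793.50.
Month 2: interest £118.64; balance after payment £4,592.14.
Month 3: interest £113.66; balance after payment £4,385.80.

£4,385.80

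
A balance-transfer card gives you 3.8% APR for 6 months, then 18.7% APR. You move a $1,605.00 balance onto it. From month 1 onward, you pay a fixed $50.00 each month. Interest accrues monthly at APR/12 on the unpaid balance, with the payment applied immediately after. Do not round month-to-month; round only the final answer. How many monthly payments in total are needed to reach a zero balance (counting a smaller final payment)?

41 payments

Promo months 1–6 at r₀ = 3.8%/12 = 0.00316667; months 7+ at r₁ = 18.7%/12 = 0.0155833.
After month 6: iterate B ← B·(1+r₀) − $50.00 for 6 months → $1,333.35.
Then at r₁ with $50.00/mo: n₂ = −ln(1 − r₁·B/P)/ln(1+r₁) ≈ 34.73 → 35 more payments.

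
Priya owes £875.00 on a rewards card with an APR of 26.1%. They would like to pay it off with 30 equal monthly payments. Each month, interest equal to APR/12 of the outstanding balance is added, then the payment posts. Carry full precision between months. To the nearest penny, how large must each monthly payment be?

£40.02

Monthly rate r = 26.1%/12 = 2.175% = 0.02175.
Level-payment amortization: P = B₀·r / (1 − (1+r)^(−n)) = 875.00·0.02175 / (1 − 1.02175^(−30)).
Denominator 1 − (1+r)^(−30) = 0.475602505.
P = 19.0312 / 0.475602505 ≈ 40.02.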